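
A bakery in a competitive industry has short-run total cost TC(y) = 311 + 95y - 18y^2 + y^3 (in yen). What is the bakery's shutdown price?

¥14 per unit

Short-run supply begins at min AVC. From VC = 95y - 18y^2 + y^3, AVC = 95 - 18y + y^2.
dAVC/dy = -18 + 2y = 0 gives y = 9. min AVC = 95 - 18·9 + 9^2 = 14.
The firm shuts down for any P below ¥14.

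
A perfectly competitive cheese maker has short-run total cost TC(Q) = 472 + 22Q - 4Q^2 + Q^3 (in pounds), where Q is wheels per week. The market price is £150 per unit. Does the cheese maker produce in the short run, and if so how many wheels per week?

Strip out fixed cost: VC = 22Q - 4Q^2 + Q^3. Then AVC = 22 - 4Q + Q^2 and MC = 22 - 8Q + 3Q^2.
AVC is minimized where dAVC/dQ = -4 + 2Q = 0, at Q = 2; min AVC = 22 - 4·2 + 2^2 = £18.
Since P = £150 ≥ min AVC = £18, price covers variable cost and the firm should produce.
Set P = MC: 150 = 22 - 8Q + 3Q^2 → -128 - 8Q + 3Q^2 = 0. The roots are Q = -16/3 and Q = 8; the profit-maximizing output is on the rising part of MC, so Q* = 8.
Check: AVC at Q = 8 is £54 ≤ P, so revenue covers variable cost.
Profit = P·Q − TC = 150·8 − 904 = £296.

Produce at Q = 8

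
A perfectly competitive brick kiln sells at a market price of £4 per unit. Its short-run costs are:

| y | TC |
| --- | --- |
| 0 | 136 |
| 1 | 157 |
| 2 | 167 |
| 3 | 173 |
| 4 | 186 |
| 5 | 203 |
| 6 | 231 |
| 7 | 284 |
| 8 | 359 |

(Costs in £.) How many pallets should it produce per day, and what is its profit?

Profit at each row (π = 4y − TC): y=0: -136; y=1: -153; y=2: -159; y=3: -161; y=4: -170; y=5: -183; y=6: -207; y=7: -256; y=8: -327.
Profit is highest at y = 0. Equivalently, the lowest AVC in the table is 37/3 ≈ £12.33 at y = 3, and P = £4 falls below it — price never covers variable cost, so the firm shuts down and loses only its fixed cost.

y = 0 (shut down); profit = -£136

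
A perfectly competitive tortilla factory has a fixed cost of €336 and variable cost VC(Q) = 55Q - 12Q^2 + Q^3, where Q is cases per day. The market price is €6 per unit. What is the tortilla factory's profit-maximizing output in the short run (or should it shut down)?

Variable cost is VC = 55Q - 12Q^2 + Q^3, so AVC = VC/Q = 55 - 12Q + Q^2 and MC = dTC/dQ = 55 - 24Q + 3Q^2.
AVC is minimized where dAVC/dQ = -12 + 2Q = 0, at Q = 6; min AVC = 55 - 12·6 + 6^2 = €19.
Since P = €6 < min AVC = €19, price fails to cover variable cost at any output.
Shutting down limits the loss to fixed cost, €336.

Shut down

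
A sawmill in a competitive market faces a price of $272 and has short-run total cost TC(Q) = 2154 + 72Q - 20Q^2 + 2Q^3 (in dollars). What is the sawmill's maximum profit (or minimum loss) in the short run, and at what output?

AVC = 72 - 20Q + 2Q^2 has its minimum $22 at Q = 5; price $272 clears that bar, so the firm operates.
With MC = 72 - 40Q + 6Q^2, P = MC on the upward-sloping part at Q* = 10.
TR = 272·10 = 2720. TC = 2154 + 720 = 2874. Profit = 2720 − 2874 = -$154.
That loss of $154 beats the $2154 the firm would lose by shutting down; producing recovers $2000 of fixed cost.

Profit = -$154 at Q = 10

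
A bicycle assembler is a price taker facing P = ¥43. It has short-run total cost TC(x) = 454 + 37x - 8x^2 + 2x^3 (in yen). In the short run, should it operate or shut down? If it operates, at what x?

Variable cost is VC = 37x - 8x^2 + 2x^3, so AVC = VC/x = 37 - 8x + 2x^2 and MC = dTC/dx = 37 - 16x + 6x^2.
AVC hits its minimum where MC = AVC, at x = 2, giving min AVC = 37 - 8·2 + 2·2^2 = ¥29.
Since P = ¥43 ≥ min AVC = ¥29, price covers variable cost and the firm should produce.
P = MC gives -6 - 16x + 6x^2 = 0, with roots -1/3 and 3. Take the larger (rising MC): x* = 3.
Check: AVC at x = 3 is ¥31 ≤ P, so revenue covers variable cost.
Profit = P·x − TC = 43·3 − 547 = -¥418, a loss, but smaller than the ¥454 fixed cost the firm would lose by shutting down.

Produce at x = 3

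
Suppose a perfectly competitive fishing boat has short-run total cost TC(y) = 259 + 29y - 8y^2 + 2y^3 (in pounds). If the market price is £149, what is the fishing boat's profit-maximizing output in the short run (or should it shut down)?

Produce at y = 6

Variable cost is VC = 29y - 8y^2 + 2y^3, so AVC = VC/y = 29 - 8y + 2y^2 and MC = dTC/dy = 29 - 16y + 6y^2.
AVC hits its minimum where MC = AVC, at y = 2, giving min AVC = 29 - 8·2 + 2·2^2 = £21.
Because £149 ≥ £21, revenue can cover variable cost; the firm operates.
Solving P = MC: -120 - 16y + 6y^2 = 0 ⇒ y = -10/3 or 6. On the upward-sloping branch, y* = 6.
Check: AVC at y = 6 is £53 ≤ P, so revenue covers variable cost.
Profit = P·y − TC = 149·6 − 577 = £317.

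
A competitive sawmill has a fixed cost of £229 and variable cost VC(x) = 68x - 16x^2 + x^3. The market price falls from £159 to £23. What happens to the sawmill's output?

MC = 68 - 32x + 3x^2; the shutdown threshold is min AVC = £4 (at x = 8).
With P = £159 above the shutdown price, P = MC gives x = 13.
At P = £23 ≥ min AVC, set P = MC: x = 9. The firm stays open but cuts output.

Output falls from 13 to 9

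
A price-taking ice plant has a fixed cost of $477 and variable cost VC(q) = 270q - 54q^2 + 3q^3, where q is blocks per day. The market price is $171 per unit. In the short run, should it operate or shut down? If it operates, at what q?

Produce at q = 11

From TC, MC = TC'(q) = 270 - 108q + 9q^2 and AVC = VC/q = 270 - 54q + 3q^2.
AVC hits its minimum where MC = AVC, at q = 9, giving min AVC = 270 - 54·9 + 3·9^2 = $27.
P = $171 exceeds min AVC = $27, so the firm stays open.
Set P = MC: 171 = 270 - 108q + 9q^2 → 99 - 108q + 9q^2 = 0. The roots are q = 1 and q = 11; the profit-maximizing output is on the rising part of MC, so q* = 11.
Check: AVC at q = 11 is $39 ≤ P, so revenue covers variable cost.
Profit = P·q − TC = 171·11 − 906 = $975.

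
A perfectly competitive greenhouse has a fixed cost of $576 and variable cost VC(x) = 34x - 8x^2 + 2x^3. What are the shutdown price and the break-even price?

Shutdown price = $26; break-even price = $154

Shutdown price = min AVC. AVC = 34 - 8x + 2x^2, with vertex at x = 2 and minimum $26.
ATC = 576/x + 34 - 8x + 2x^2. Setting dATC/dx = −576/x^2 − 8 + 4x = 0 gives x = 6 (since 4·6^3 − 8·6^2 = 576).
min ATC = 576/6 + 34 − 8·6 + 2·6^2 = $154. That is the break-even price.
Between these two prices the firm operates at a loss; above $154 it earns a profit.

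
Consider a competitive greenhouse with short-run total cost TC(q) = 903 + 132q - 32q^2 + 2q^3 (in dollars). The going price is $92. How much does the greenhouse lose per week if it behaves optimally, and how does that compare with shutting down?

Profit = -$103 at q = 10

AVC = 132 - 32q + 2q^2; min AVC = $4 at q = 8. Since P = $92 ≥ min AVC, the firm produces.
MC = 132 - 64q + 6q^2. Setting P = MC and taking the root on the rising branch gives q* = 10.
TR = 92·10 = 920. TC = 903 + 120 = 1023. Profit = 920 − 1023 = -$103.
That loss of $103 beats the $903 the firm would lose by shutting down; producing recovers $800 of fixed cost.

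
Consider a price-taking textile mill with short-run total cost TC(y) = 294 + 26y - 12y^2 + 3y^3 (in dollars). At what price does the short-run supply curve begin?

$14 per unit

The shutdown price is the minimum of AVC. VC = 26y - 12y^2 + 3y^3, so AVC = 26 - 12y + 3y^2.
At the minimum of AVC, MC = AVC. MC = 26 - 24y + 9y^2; setting MC = AVC gives 6y^2 - 12y = 0, so y = 2. min AVC = 14.
So the shutdown price is $14.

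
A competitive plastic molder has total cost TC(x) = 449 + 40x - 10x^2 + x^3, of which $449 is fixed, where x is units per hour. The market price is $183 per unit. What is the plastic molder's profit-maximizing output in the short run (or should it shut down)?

Produce at x = 11

Variable cost is VC = 40x - 10x^2 + x^3, so AVC = VC/x = 40 - 10x + x^2 and MC = dTC/dx = 40 - 20x + 3x^2.
The AVC parabola has its vertex at x = 10/2 = 5, where AVC = 40 - 10·5 + 5^2 = $15.
Since P = $183 ≥ min AVC = $15, price covers variable cost and the firm should produce.
P = MC gives -143 - 20x + 3x^2 = 0, with roots -13/3 and 11. Take the larger (rising MC): x* = 11.
Check: AVC at x = 11 is $51 ≤ P, so revenue covers variable cost.
Profit = P·x − TC = 183·11 − 1010 = $1003.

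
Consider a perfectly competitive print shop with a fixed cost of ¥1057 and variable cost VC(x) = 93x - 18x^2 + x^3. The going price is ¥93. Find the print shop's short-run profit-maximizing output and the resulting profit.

Profit = -¥193 at x = 12

AVC = 93 - 18x + x^2 has its minimum ¥12 at x = 9; price ¥93 clears that bar, so the firm operates.
With MC = 93 - 36x + 3x^2, P = MC on the upward-sloping part at x* = 12.
TR = 93·12 = 1116. TC = 1057 + 252 = 1309. Profit = 1116 − 1309 = -¥193.
Shutting down would mean losing the fixed cost of ¥1057, so operating at a loss of ¥193 is better by ¥864.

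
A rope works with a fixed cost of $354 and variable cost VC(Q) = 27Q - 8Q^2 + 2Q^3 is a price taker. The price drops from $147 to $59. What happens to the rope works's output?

MC = 27 - 16Q + 6Q^2; the shutdown threshold is min AVC = $19 (at Q = 2).
At P = $147 ≥ min AVC, set P = MC on the rising branch: Q = 6.
At P = $59 ≥ min AVC, set P = MC: Q = 4. The firm stays open but cuts output.

Output falls from 6 to 4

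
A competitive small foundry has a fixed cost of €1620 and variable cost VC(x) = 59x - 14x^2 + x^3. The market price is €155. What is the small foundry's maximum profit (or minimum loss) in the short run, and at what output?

AVC = 59 - 14x + x^2; min AVC = €10 at x = 7. Since P = €155 ≥ min AVC, the firm produces.
MC = 59 - 28x + 3x^2. Setting P = MC and taking the root on the rising branch gives x* = 12.
TR = 155·12 = 1860. TC = 1620 + 420 = 2040. Profit = 1860 − 2040 = -€180.
By producing, the firm covers all variable cost plus €1440 of fixed cost; shutting down would lose the full €1620.

Profit = -€180 at x = 12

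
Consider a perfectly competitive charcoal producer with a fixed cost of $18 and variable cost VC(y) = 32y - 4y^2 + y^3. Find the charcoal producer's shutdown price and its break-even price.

Shutdown price = $28; break-even price = $35

Shutdown price = min AVC. AVC = 32 - 4y + y^2, with vertex at y = 2 and minimum $28.
ATC = 18/y + 32 - 4y + y^2. Setting dATC/dy = −18/y^2 − 4 + 2y = 0 gives y = 3 (since 2·3^3 − 4·3^2 = 18).
min ATC = 18/3 + 32 − 4·3 + 3^2 = $35. That is the break-even price.
Between these two prices the firm operates at a loss; above $35 it earns a profit.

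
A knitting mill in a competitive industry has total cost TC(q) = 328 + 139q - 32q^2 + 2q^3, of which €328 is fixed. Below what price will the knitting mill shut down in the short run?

The firm shuts down when price falls below the minimum of average variable cost. AVC = VC/q = 139 - 32q + 2q^2.
dAVC/dq = -32 + 4q = 0 gives q = 8. min AVC = 139 - 32·8 + 2·8^2 = 11.
For P < €11 the firm produces nothing.

€11 per unit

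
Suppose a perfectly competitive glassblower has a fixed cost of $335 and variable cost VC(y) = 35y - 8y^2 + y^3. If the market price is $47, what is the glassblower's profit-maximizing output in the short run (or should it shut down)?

Produce at y = 6

Strip out fixed cost: VC = 35y - 8y^2 + y^3. Then AVC = 35 - 8y + y^2 and MC = 35 - 16y + 3y^2.
AVC is minimized where dAVC/dy = -8 + 2y = 0, at y = 4; min AVC = 35 - 8·4 + 4^2 = $19.
P = $47 exceeds min AVC = $19, so the firm stays open.
Solving P = MC: -12 - 16y + 3y^2 = 0 ⇒ y = -2/3 or 6. On the upward-sloping branch, y* = 6.
Check: AVC at y = 6 is $23 ≤ P, so revenue covers variable cost.
Profit = P·y − TC = 47·6 − 473 = -$191, a loss, but smaller than the $335 fixed cost the firm would lose by shutting down.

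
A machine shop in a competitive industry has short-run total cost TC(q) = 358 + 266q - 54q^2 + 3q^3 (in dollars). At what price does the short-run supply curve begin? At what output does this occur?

$23 per unit, at q = 9

The shutdown price is the minimum of AVC. VC = 266q - 54q^2 + 3q^3, so AVC = 266 - 54q + 3q^2.
At the minimum of AVC, MC = AVC. MC = 266 - 108q + 9q^2; setting MC = AVC gives 6q^2 - 54q = 0, so q = 9. min AVC = 23.
The firm shuts down for any P below $23.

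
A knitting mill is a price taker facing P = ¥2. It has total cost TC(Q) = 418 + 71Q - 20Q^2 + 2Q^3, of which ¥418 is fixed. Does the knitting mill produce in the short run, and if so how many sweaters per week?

From TC, MC = TC'(Q) = 71 - 40Q + 6Q^2 and AVC = VC/Q = 71 - 20Q + 2Q^2.
AVC is minimized where dAVC/dQ = -20 + 4Q = 0, at Q = 5; min AVC = 71 - 20·5 + 2·5^2 = ¥21.
With P < min AVC (¥2 < ¥21), every unit sold adds to the loss.
The firm minimizes its loss by shutting down and losing only its fixed cost of ¥418.

Shut down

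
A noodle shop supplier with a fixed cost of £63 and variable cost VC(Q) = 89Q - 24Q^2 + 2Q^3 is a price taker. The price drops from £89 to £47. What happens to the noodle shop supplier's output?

Output falls from 8 to 7

AVC = 89 - 24Q + 2Q^2, minimized at Q = 6 where min AVC = £17. MC = 89 - 48Q + 6Q^2.
At P = £89 ≥ min AVC, set P = MC on the rising branch: Q = 8.
At P = £47 ≥ min AVC, set P = MC: Q = 7. The firm stays open but cuts output.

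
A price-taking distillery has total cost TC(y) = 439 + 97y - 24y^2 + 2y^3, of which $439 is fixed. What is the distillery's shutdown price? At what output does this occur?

$25 per unit, at y = 6

Short-run supply begins at min AVC. From VC = 97y - 24y^2 + 2y^3, AVC = 97 - 24y + 2y^2.
At the minimum of AVC, MC = AVC. MC = 97 - 48y + 6y^2; setting MC = AVC gives 4y^2 - 24y = 0, so y = 6. min AVC = 25.
The firm shuts down for any P below $25.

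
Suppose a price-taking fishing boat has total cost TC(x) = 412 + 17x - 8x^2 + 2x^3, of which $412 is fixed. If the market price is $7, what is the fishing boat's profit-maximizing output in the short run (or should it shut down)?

Strip out fixed cost: VC = 17x - 8x^2 + 2x^3. Then AVC = 17 - 8x + 2x^2 and MC = 17 - 16x + 6x^2.
AVC is minimized where dAVC/dx = -8 + 4x = 0, at x = 2; min AVC = 17 - 8·2 + 2·2^2 = $9.
With P < min AVC ($7 < $9), every unit sold adds to the loss.
Shutting down limits the loss to fixed cost, $412.

Shut down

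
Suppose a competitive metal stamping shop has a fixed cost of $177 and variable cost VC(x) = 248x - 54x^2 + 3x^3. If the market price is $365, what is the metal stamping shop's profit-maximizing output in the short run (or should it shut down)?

Produce at x = 13

From TC, MC = TC'(x) = 248 - 108x + 9x^2 and AVC = VC/x = 248 - 54x + 3x^2.
The AVC parabola has its vertex at x = 54/6 = 9, where AVC = 248 - 54·9 + 3·9^2 = $5.
P = $365 exceeds min AVC = $5, so the firm stays open.
Solving P = MC: -117 - 108x + 9x^2 = 0 ⇒ x = -1 or 13. On the upward-sloping branch, x* = 13.
Check: AVC at x = 13 is $53 ≤ P, so revenue covers variable cost.
Profit = P·x − TC = 365·13 − 866 = $3879.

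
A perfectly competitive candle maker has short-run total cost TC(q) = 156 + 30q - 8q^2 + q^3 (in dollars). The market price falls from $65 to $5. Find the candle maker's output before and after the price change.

Output falls from 7 to 0 (the firm shuts down)

MC = 30 - 16q + 3q^2; the shutdown threshold is min AVC = $14 (at q = 4).
At P = $65 ≥ min AVC, set P = MC on the rising branch: q = 7.
At P = $5 < min AVC = $14, price no longer covers variable cost at any output, so the firm shuts down: q = 0.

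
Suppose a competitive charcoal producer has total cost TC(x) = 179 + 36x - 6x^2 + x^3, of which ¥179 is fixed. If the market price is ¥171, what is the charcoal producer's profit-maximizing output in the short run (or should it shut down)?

Produce at x = 9

Variable cost is VC = 36x - 6x^2 + x^3, so AVC = VC/x = 36 - 6x + x^2 and MC = dTC/dx = 36 - 12x + 3x^2.
AVC hits its minimum where MC = AVC, at x = 3, giving min AVC = 36 - 6·3 + 3^2 = ¥27.
Since P = ¥171 ≥ min AVC = ¥27, price covers variable cost and the firm should produce.
Set P = MC: 171 = 36 - 12x + 3x^2 → -135 - 12x + 3x^2 = 0. The roots are x = -5 and x = 9; the profit-maximizing output is on the rising part of MC, so x* = 9.
Check: AVC at x = 9 is ¥63 ≤ P, so revenue covers variable cost.
Profit = P·x − TC = 171·9 − 746 = ¥793.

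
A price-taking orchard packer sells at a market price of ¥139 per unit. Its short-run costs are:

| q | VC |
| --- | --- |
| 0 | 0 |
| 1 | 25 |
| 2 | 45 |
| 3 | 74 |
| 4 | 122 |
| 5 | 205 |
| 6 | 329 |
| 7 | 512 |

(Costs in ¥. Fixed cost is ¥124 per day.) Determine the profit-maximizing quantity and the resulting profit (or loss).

Tabulate TR − TC: q=0: -124; q=1: -10; q=2: 109; q=3: 219; q=4: 310; q=5: 366; q=6: 381; q=7: 337.
Profit is maximized at q = 6. AVC there is 329/6 = ¥54.83 ≤ P, so producing beats shutting down (which would give -¥124).

q = 6; profit = ¥381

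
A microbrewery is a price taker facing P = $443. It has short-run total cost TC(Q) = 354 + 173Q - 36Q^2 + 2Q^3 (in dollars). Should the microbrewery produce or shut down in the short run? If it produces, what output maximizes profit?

Produce at Q = 15

Variable cost is VC = 173Q - 36Q^2 + 2Q^3, so AVC = VC/Q = 173 - 36Q + 2Q^2 and MC = dTC/dQ = 173 - 72Q + 6Q^2.
AVC is minimized where dAVC/dQ = -36 + 4Q = 0, at Q = 9; min AVC = 173 - 36·9 + 2·9^2 = $11.
Since P = $443 ≥ min AVC = $11, price covers variable cost and the firm should produce.
Solving P = MC: -270 - 72Q + 6Q^2 = 0 ⇒ Q = -3 or 15. On the upward-sloping branch, Q* = 15.
Check: AVC at Q = 15 is $83 ≤ P, so revenue covers variable cost.
Profit = P·Q − TC = 443·15 − 1599 = $5046.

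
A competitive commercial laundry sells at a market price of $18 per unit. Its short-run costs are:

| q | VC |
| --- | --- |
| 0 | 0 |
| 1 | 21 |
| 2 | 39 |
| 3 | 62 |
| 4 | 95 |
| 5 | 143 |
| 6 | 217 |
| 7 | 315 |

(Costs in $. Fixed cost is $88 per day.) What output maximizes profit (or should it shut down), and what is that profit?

q = 0 (shut down); profit = -$88

Tabulate TR − TC: q=0: -88; q=1: -91; q=2: -91; q=3: -96; q=4: -111; q=5: -141; q=6: -197; q=7: -277.
Profit is highest at q = 0. Equivalently, the lowest AVC in the table is 39/2 ≈ $19.50 at q = 2, and P = $18 falls below it — price never covers variable cost, so the firm shuts down and loses only its fixed cost.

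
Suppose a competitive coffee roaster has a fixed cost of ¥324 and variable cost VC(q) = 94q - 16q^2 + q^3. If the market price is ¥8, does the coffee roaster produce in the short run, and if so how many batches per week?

Shut down

From TC, MC = TC'(q) = 94 - 32q + 3q^2 and AVC = VC/q = 94 - 16q + q^2.
AVC is minimized where dAVC/dq = -16 + 2q = 0, at q = 8; min AVC = 94 - 16·8 + 8^2 = ¥30.
P = ¥8 lies below min AVC = ¥30; no output level covers variable cost.
Shutting down limits the loss to fixed cost, ¥324.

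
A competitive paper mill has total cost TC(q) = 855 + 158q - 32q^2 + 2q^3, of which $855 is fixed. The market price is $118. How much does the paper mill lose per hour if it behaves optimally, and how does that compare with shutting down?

Profit = -$55 at q = 10

AVC = 158 - 32q + 2q^2 has its minimum $30 at q = 8; price $118 clears that bar, so the firm operates.
MC = 158 - 64q + 6q^2. Setting P = MC and taking the root on the rising branch gives q* = 10.
TR = 118·10 = 1180. TC = 855 + 380 = 1235. Profit = 1180 − 1235 = -$55.
By producing, the firm covers all variable cost plus $800 of fixed cost; shutting down would lose the full $855.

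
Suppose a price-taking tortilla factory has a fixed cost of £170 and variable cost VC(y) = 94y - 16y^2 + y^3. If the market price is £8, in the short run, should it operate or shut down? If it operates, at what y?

From TC, MC = TC'(y) = 94 - 32y + 3y^2 and AVC = VC/y = 94 - 16y + y^2.
The AVC parabola has its vertex at y = 16/2 = 8, where AVC = 94 - 16·8 + 8^2 = £30.
Since P = £8 < min AVC = £30, price fails to cover variable cost at any output.
The firm minimizes its loss by shutting down and losing only its fixed cost of £170.

Shut down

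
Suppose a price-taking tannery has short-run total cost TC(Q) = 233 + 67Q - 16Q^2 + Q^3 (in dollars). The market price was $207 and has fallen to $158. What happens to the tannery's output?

AVC = 67 - 16Q + Q^2, minimized at Q = 8 where min AVC = $3. MC = 67 - 32Q + 3Q^2.
With P = $207 above the shutdown price, P = MC gives Q = 14.
At P = $158 ≥ min AVC, set P = MC: Q = 13. The firm stays open but cuts output.

Output falls from 14 to 13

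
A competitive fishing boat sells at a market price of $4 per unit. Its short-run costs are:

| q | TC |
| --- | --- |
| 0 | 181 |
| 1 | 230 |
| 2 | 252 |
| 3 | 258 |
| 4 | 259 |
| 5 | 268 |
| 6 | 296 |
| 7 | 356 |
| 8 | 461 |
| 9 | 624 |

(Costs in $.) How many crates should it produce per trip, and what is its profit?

Tabulate TR − TC: q=0: -181; q=1: -226; q=2: -244; q=3: -246; q=4: -243; q=5: -248; q=6: -272; q=7: -328; q=8: -429; q=9: -588.
Profit is highest at q = 0. Equivalently, the lowest AVC in the table is 87/5 ≈ $17.40 at q = 5, and P = $4 falls below it — price never covers variable cost, so the firm shuts down and loses only its fixed cost.

q = 0 (shut down); profit = -$181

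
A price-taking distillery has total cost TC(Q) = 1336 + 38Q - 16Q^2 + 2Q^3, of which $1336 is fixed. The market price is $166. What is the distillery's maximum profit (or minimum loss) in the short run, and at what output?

AVC = 38 - 16Q + 2Q^2 has its minimum $6 at Q = 4; price $166 clears that bar, so the firm operates.
MC = 38 - 32Q + 6Q^2. Setting P = MC and taking the root on the rising branch gives Q* = 8.
TR = 166·8 = 1328. TC = 1336 + 304 = 1640. Profit = 1328 − 1640 = -$312.
By producing, the firm covers all variable cost plus $1024 of fixed cost; shutting down would lose the full $1336.

Profit = -$312 at Q = 8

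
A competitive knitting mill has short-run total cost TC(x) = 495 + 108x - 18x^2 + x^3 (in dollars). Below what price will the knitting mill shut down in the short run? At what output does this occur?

$27 per unit, at x = 9

The firm shuts down when price falls below the minimum of average variable cost. AVC = VC/x = 108 - 18x + x^2.
At the minimum of AVC, MC = AVC. MC = 108 - 36x + 3x^2; setting MC = AVC gives 2x^2 - 18x = 0, so x = 9. min AVC = 27.
The firm shuts down for any P below $27.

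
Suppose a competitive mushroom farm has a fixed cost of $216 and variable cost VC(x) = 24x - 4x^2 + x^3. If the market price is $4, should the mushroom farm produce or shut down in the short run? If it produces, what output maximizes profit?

From TC, MC = TC'(x) = 24 - 8x + 3x^2 and AVC = VC/x = 24 - 4x + x^2.
AVC is minimized where dAVC/dx = -4 + 2x = 0, at x = 2; min AVC = 24 - 4·2 + 2^2 = $20.
With P < min AVC ($4 < $20), every unit sold adds to the loss.
Shutting down limits the loss to fixed cost, $216.

Shut down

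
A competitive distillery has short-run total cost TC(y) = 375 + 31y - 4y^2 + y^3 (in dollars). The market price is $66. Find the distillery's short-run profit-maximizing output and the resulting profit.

AVC = 31 - 4y + y^2; min AVC = $27 at y = 2. Since P = $66 ≥ min AVC, the firm produces.
MC = 31 - 8y + 3y^2. Setting P = MC and taking the root on the rising branch gives y* = 5.
TR = 66·5 = 330. TC = 375 + 180 = 555. Profit = 330 − 555 = -$225.
That loss of $225 beats the $375 the firm would lose by shutting down; producing recovers $150 of fixed cost.

Profit = -$225 at y = 5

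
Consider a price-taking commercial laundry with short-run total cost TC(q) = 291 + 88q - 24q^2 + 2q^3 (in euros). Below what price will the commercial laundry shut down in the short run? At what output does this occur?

Short-run supply begins at min AVC. From VC = 88q - 24q^2 + 2q^3, AVC = 88 - 24q + 2q^2.
dAVC/dq = -24 + 4q = 0 gives q = 6. min AVC = 88 - 24·6 + 2·6^2 = 16.
The firm shuts down for any P below €16.

€16 per unit, at q = 6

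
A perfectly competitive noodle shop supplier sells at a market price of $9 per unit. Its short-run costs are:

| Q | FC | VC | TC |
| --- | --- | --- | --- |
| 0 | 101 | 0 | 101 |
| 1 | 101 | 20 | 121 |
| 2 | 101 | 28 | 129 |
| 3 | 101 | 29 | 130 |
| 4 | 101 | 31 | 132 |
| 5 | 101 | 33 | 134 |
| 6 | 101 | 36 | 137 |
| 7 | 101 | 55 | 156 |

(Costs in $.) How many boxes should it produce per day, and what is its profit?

Q = 6; profit = -$83

Compute π = P·Q − TC at each output: Q=0: -101; Q=1: -112; Q=2: -111; Q=3: -103; Q=4: -96; Q=5: -89; Q=6: -83; Q=7: -93.
Profit is maximized at Q = 6. AVC there is 36/6 = $6 ≤ P, so producing beats shutting down (which would give -$101).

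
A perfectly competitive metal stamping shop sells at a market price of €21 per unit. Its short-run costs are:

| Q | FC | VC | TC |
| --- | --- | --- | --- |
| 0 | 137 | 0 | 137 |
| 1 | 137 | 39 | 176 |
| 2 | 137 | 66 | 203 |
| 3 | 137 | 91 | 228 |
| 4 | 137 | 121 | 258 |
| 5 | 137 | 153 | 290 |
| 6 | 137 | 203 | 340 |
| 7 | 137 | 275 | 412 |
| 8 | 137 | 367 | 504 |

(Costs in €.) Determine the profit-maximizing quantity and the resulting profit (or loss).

Tabulate TR − TC: Q=0: -137; Q=1: -155; Q=2: -161; Q=3: -165; Q=4: -174; Q=5: -185; Q=6: -214; Q=7: -265; Q=8: -336.
Profit is highest at Q = 0. Equivalently, the lowest AVC in the table is 121/4 ≈ €30.25 at Q = 4, and P = €21 falls below it — price never covers variable cost, so the firm shuts down and loses only its fixed cost.

Q = 0 (shut down); profit = -€137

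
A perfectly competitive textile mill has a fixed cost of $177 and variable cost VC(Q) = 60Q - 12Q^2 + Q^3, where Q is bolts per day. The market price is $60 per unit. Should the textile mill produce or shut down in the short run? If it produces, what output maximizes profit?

Produce at Q = 8

From TC, MC = TC'(Q) = 60 - 24Q + 3Q^2 and AVC = VC/Q = 60 - 12Q + Q^2.
AVC hits its minimum where MC = AVC, at Q = 6, giving min AVC = 60 - 12·6 + 6^2 = $24.
P = $60 exceeds min AVC = $24, so the firm stays open.
Solving P = MC: -24Q + 3Q^2 = 0 ⇒ Q = 0 or 8. On the upward-sloping branch, Q* = 8.
Check: AVC at Q = 8 is $28 ≤ P, so revenue covers variable cost.
Profit = P·Q − TC = 60·8 − 401 = $79.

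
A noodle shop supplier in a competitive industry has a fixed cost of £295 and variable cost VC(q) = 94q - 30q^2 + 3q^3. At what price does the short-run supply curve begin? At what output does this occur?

Short-run supply begins at min AVC. From VC = 94q - 30q^2 + 3q^3, AVC = 94 - 30q + 3q^2.
dAVC/dq = -30 + 6q = 0 gives q = 5. min AVC = 94 - 30·5 + 3·5^2 = 19.
So the shutdown price is £19.

£19 per unit, at q = 5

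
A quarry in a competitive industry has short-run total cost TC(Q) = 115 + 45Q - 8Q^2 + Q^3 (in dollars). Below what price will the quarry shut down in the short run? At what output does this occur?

The firm shuts down when price falls below the minimum of average variable cost. AVC = VC/Q = 45 - 8Q + Q^2.
At the minimum of AVC, MC = AVC. MC = 45 - 16Q + 3Q^2; setting MC = AVC gives 2Q^2 - 8Q = 0, so Q = 4. min AVC = 29.
The firm shuts down for any P below $29.

$29 per unit, at Q = 4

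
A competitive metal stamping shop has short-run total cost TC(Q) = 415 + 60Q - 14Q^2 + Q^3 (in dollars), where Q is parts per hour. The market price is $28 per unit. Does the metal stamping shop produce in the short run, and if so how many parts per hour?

Produce at Q = 8

From TC, MC = TC'(Q) = 60 - 28Q + 3Q^2 and AVC = VC/Q = 60 - 14Q + Q^2.
AVC hits its minimum where MC = AVC, at Q = 7, giving min AVC = 60 - 14·7 + 7^2 = $11.
Because $28 ≥ $11, revenue can cover variable cost; the firm operates.
P = MC gives 32 - 28Q + 3Q^2 = 0, with roots 4/3 and 8. Take the larger (rising MC): Q* = 8.
Check: AVC at Q = 8 is $12 ≤ P, so revenue covers variable cost.
Profit = P·Q − TC = 28·8 − 511 = -$287, a loss, but smaller than the $415 fixed cost the firm would lose by shutting down.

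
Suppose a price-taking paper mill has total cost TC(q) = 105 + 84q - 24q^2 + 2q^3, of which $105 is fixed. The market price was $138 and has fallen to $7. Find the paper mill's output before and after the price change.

MC = 84 - 48q + 6q^2; the shutdown threshold is min AVC = $12 (at q = 6).
At P = $138 ≥ min AVC, set P = MC on the rising branch: q = 9.
At P = $7 < min AVC = $12, price no longer covers variable cost at any output, so the firm shuts down: q = 0.

Output falls from 9 to 0 (the firm shuts down)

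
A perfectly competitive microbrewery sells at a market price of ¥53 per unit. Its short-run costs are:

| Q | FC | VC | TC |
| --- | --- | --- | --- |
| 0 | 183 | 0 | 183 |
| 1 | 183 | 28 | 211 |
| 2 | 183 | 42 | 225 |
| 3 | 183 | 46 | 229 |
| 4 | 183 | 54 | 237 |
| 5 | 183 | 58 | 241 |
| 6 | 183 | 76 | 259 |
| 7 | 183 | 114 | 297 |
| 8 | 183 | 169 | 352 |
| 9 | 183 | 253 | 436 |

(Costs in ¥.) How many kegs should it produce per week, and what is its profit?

Q = 7; profit = ¥74

Compute π = P·Q − TC at each output: Q=0: -183; Q=1: -158; Q=2: -119; Q=3: -70; Q=4: -25; Q=5: 24; Q=6: 59; Q=7: 74; Q=8: 72; Q=9: 41.
Profit is maximized at Q = 7. AVC there is 114/7 = ¥16.29 ≤ P, so producing beats shutting down (which would give -¥183).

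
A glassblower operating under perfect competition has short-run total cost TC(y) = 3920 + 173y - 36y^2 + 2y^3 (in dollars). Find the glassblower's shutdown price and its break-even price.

Shutdown price = $11; break-even price = $341

AVC = 173 - 36y + 2y^2; minimized at y = 9, giving min AVC = $11. That is the shutdown price.
ATC = 3920/y + 173 - 36y + 2y^2. Setting dATC/dy = −3920/y^2 − 36 + 4y = 0 gives y = 14 (since 4·14^3 − 36·14^2 = 3920).
min ATC = 3920/14 + 173 − 36·14 + 2·14^2 = $341. That is the break-even price.
For $11 ≤ P < $341 the firm produces at a loss; below $11 it shuts down.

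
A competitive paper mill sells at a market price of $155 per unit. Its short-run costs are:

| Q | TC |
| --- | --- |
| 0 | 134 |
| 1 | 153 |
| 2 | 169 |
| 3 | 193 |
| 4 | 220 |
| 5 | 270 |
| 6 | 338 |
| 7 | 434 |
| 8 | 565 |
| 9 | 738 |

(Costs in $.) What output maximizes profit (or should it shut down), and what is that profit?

Q = 8; profit = $675

Profit at each row (π = 155Q − TC): Q=0: -134; Q=1: 2; Q=2: 141; Q=3: 272; Q=4: 400; Q=5: 505; Q=6: 592; Q=7: 651; Q=8: 675; Q=9: 657.
Profit is maximized at Q = 8. AVC there is 431/8 = $53.88 ≤ P, so producing beats shutting down (which would give -$134).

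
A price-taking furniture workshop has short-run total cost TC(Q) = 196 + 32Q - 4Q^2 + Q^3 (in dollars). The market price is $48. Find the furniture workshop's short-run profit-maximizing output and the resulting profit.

AVC = 32 - 4Q + Q^2 has its minimum $28 at Q = 2; price $48 clears that bar, so the firm operates.
With MC = 32 - 8Q + 3Q^2, P = MC on the upward-sloping part at Q* = 4.
TR = 48·4 = 192. TC = 196 + 128 = 324. Profit = 192 − 324 = -$132.
By producing, the firm covers all variable cost plus $64 of fixed cost; shutting down would lose the full $196.

Profit = -$132 at Q = 4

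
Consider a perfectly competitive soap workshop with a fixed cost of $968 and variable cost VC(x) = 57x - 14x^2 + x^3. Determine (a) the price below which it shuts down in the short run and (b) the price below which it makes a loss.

AVC = 57 - 14x + x^2; minimized at x = 7, giving min AVC = $8. That is the shutdown price.
ATC = 968/x + 57 - 14x + x^2. Setting dATC/dx = −968/x^2 − 14 + 2x = 0 gives x = 11 (since 2·11^3 − 14·11^2 = 968).
min ATC = 968/11 + 57 − 14·11 + 11^2 = $112. That is the break-even price.
For $8 ≤ P < $112 the firm produces at a loss; below $8 it shuts down.

Shutdown price = $8; break-even price = $112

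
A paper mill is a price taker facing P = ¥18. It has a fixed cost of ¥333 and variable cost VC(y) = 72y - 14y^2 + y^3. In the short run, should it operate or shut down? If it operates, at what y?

Strip out fixed cost: VC = 72y - 14y^2 + y^3. Then AVC = 72 - 14y + y^2 and MC = 72 - 28y + 3y^2.
AVC hits its minimum where MC = AVC, at y = 7, giving min AVC = 72 - 14·7 + 7^2 = ¥23.
With P < min AVC (¥18 < ¥23), every unit sold adds to the loss.
The firm minimizes its loss by shutting down and losing only its fixed cost of ¥333.

Shut down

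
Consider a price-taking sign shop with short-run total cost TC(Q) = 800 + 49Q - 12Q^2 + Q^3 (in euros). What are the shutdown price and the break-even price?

AVC = 49 - 12Q + Q^2; minimized at Q = 6, giving min AVC = €13. That is the shutdown price.
ATC = 800/Q + 49 - 12Q + Q^2. Setting dATC/dQ = −800/Q^2 − 12 + 2Q = 0 gives Q = 10 (since 2·10^3 − 12·10^2 = 800).
min ATC = 800/10 + 49 − 12·10 + 10^2 = €109. That is the break-even price.
For €13 ≤ P < €109 the firm produces at a loss; below €13 it shuts down.

Shutdown price = €13; break-even price = €109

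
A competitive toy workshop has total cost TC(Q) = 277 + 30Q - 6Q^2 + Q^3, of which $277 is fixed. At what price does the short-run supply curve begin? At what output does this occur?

Short-run supply begins at min AVC. From VC = 30Q - 6Q^2 + Q^3, AVC = 30 - 6Q + Q^2.
dAVC/dQ = -6 + 2Q = 0 gives Q = 3. min AVC = 30 - 6·3 + 3^2 = 21.
So the shutdown price is $21.

$21 per unit, at Q = 3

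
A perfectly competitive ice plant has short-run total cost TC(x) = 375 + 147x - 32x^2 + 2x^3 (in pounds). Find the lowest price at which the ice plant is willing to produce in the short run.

The firm shuts down when price falls below the minimum of average variable cost. AVC = VC/x = 147 - 32x + 2x^2.
dAVC/dx = -32 + 4x = 0 gives x = 8. min AVC = 147 - 32·8 + 2·8^2 = 19.
The firm shuts down for any P below £19.

£19 per unit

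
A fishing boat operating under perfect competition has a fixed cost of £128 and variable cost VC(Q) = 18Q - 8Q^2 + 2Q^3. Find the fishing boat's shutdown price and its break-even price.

AVC = 18 - 8Q + 2Q^2; minimized at Q = 2, giving min AVC = £10. That is the shutdown price.
ATC = 128/Q + 18 - 8Q + 2Q^2. Setting dATC/dQ = −128/Q^2 − 8 + 4Q = 0 gives Q = 4 (since 4·4^3 − 8·4^2 = 128).
min ATC = 128/4 + 18 − 8·4 + 2·4^2 = £50. That is the break-even price.
For £10 ≤ P < £50 the firm produces at a loss; below £10 it shuts down.

Shutdown price = £10; break-even price = £50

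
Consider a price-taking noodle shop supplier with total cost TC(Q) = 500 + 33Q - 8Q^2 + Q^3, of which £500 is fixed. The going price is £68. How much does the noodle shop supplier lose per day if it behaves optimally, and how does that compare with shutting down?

AVC = 33 - 8Q + Q^2; min AVC = £17 at Q = 4. Since P = £68 ≥ min AVC, the firm produces.
MC = 33 - 16Q + 3Q^2. Setting P = MC and taking the root on the rising branch gives Q* = 7.
TR = 68·7 = 476. TC = 500 + 182 = 682. Profit = 476 − 682 = -£206.
Shutting down would mean losing the fixed cost of £500, so operating at a loss of £206 is better by £294.

Profit = -£206 at Q = 7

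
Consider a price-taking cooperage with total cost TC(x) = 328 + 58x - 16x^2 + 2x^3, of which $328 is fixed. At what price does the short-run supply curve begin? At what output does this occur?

$26 per unit, at x = 4

The shutdown price is the minimum of AVC. VC = 58x - 16x^2 + 2x^3, so AVC = 58 - 16x + 2x^2.
At the minimum of AVC, MC = AVC. MC = 58 - 32x + 6x^2; setting MC = AVC gives 4x^2 - 16x = 0, so x = 4. min AVC = 26.
The firm shuts down for any P below $26.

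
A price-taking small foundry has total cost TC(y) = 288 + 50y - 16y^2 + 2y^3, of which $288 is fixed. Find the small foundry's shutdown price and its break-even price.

Shutdown price = $18; break-even price = $74

AVC = 50 - 16y + 2y^2; minimized at y = 4, giving min AVC = $18. That is the shutdown price.
ATC = 288/y + 50 - 16y + 2y^2. Setting dATC/dy = −288/y^2 − 16 + 4y = 0 gives y = 6 (since 4·6^3 − 16·6^2 = 288).
min ATC = 288/6 + 50 − 16·6 + 2·6^2 = $74. That is the break-even price.
Between these two prices the firm operates at a loss; above $74 it earns a profit.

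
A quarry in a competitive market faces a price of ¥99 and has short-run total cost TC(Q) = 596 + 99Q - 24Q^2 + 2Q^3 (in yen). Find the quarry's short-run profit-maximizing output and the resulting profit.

AVC = 99 - 24Q + 2Q^2 has its minimum ¥27 at Q = 6; price ¥99 clears that bar, so the firm operates.
MC = 99 - 48Q + 6Q^2. Setting P = MC and taking the root on the rising branch gives Q* = 8.
TR = 99·8 = 792. TC = 596 + 280 = 876. Profit = 792 − 876 = -¥84.
That loss of ¥84 beats the ¥596 the firm would lose by shutting down; producing recovers ¥512 of fixed cost.

Profit = -¥84 at Q = 8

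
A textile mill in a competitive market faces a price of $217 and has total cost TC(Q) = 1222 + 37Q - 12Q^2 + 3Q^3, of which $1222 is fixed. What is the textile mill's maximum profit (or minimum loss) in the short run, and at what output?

AVC = 37 - 12Q + 3Q^2 has its minimum $25 at Q = 2; price $217 clears that bar, so the firm operates.
With MC = 37 - 24Q + 9Q^2, P = MC on the upward-sloping part at Q* = 6.
TR = 217·6 = 1302. TC = 1222 + 438 = 1660. Profit = 1302 − 1660 = -$358.
By producing, the firm covers all variable cost plus $864 of fixed cost; shutting down would lose the full $1222.

Profit = -$358 at Q = 6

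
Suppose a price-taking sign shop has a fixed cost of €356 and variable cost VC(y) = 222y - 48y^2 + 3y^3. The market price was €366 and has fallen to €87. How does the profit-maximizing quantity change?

Output falls from 12 to 9

MC = 222 - 96y + 9y^2; the shutdown threshold is min AVC = €30 (at y = 8).
With P = €366 above the shutdown price, P = MC gives y = 12.
At P = €87 ≥ min AVC, set P = MC: y = 9. The firm stays open but cuts output.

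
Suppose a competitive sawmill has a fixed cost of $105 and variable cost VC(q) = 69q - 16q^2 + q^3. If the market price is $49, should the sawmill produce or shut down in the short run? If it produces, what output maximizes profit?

Strip out fixed cost: VC = 69q - 16q^2 + q^3. Then AVC = 69 - 16q + q^2 and MC = 69 - 32q + 3q^2.
The AVC parabola has its vertex at q = 16/2 = 8, where AVC = 69 - 16·8 + 8^2 = $5.
P = $49 exceeds min AVC = $5, so the firm stays open.
Set P = MC: 49 = 69 - 32q + 3q^2 → 20 - 32q + 3q^2 = 0. The roots are q = 2/3 and q = 10; the profit-maximizing output is on the rising part of MC, so q* = 10.
Check: AVC at q = 10 is $9 ≤ P, so revenue covers variable cost.
Profit = P·q − TC = 49·10 − 195 = $295.

Produce at q = 10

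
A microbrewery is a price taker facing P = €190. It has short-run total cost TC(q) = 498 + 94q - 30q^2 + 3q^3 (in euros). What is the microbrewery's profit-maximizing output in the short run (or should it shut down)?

From TC, MC = TC'(q) = 94 - 60q + 9q^2 and AVC = VC/q = 94 - 30q + 3q^2.
AVC hits its minimum where MC = AVC, at q = 5, giving min AVC = 94 - 30·5 + 3·5^2 = €19.
Because €190 ≥ €19, revenue can cover variable cost; the firm operates.
Set P = MC: 190 = 94 - 60q + 9q^2 → -96 - 60q + 9q^2 = 0. The roots are q = -4/3 and q = 8; the profit-maximizing output is on the rising part of MC, so q* = 8.
Check: AVC at q = 8 is €46 ≤ P, so revenue covers variable cost.
Profit = P·q − TC = 190·8 − 866 = €654.

Produce at q = 8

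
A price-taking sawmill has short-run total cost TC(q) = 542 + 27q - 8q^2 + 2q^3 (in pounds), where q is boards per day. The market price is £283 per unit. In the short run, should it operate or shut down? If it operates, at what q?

Produce at q = 8

Variable cost is VC = 27q - 8q^2 + 2q^3, so AVC = VC/q = 27 - 8q + 2q^2 and MC = dTC/dq = 27 - 16q + 6q^2.
AVC hits its minimum where MC = AVC, at q = 2, giving min AVC = 27 - 8·2 + 2·2^2 = £19.
Since P = £283 ≥ min AVC = £19, price covers variable cost and the firm should produce.
Set P = MC: 283 = 27 - 16q + 6q^2 → -256 - 16q + 6q^2 = 0. The roots are q = -16/3 and q = 8; the profit-maximizing output is on the rising part of MC, so q* = 8.
Check: AVC at q = 8 is £91 ≤ P, so revenue covers variable cost.
Profit = P·q − TC = 283·8 − 1270 = £994.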